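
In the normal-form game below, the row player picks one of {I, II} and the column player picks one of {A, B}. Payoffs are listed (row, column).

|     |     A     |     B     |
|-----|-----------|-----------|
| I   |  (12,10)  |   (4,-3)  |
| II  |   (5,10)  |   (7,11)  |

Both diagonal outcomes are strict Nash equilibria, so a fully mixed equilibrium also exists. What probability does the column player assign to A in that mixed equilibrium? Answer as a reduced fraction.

3/10

The column player's mix q on A must make the row player indifferent between I and II.
The row player's payoff from I: 12q + 4(1−q). From II: 5q + 7(1−q).
Set equal: 7q = 3(1−q) → q = 3/10.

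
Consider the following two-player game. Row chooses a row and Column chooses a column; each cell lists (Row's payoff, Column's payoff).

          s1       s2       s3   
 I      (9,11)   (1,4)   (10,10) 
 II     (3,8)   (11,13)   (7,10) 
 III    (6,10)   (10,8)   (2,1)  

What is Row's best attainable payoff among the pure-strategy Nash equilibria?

11

(I, s1) is a pure NE (Row: 9 ≥ 6; Column: 11 ≥ 10). Row gets 9.
(II, s2) is a pure NE (Row: 11 ≥ 10; Column: 13 ≥ 10). Row gets 11.
Every other cell has a profitable deviation for at least one player. Highest of {9, 11} is 11.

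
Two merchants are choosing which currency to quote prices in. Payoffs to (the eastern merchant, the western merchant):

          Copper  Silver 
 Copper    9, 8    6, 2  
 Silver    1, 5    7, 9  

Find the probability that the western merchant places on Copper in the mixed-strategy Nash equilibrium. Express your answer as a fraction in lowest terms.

The western merchant's mix q on Copper must make the eastern merchant indifferent between Copper and Silver.
The eastern merchant's payoff from Copper: 9q + 6(1−q). From Silver: 1q + 7(1−q).
Set equal: 8q = 1(1−q) → q = 1/9.

1/9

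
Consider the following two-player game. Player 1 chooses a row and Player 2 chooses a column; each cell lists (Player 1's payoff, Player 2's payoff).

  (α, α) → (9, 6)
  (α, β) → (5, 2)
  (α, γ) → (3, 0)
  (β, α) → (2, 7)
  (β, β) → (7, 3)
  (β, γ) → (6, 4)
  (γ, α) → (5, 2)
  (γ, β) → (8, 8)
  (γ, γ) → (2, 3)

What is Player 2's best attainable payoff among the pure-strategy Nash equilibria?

8

Both α is a pure NE (Player 1: 9 ≥ 5; Player 2: 6 ≥ 2). Player 2 gets 6.
(γ, β) is a pure NE (Player 1: 8 ≥ 7; Player 2: 8 ≥ 3). Player 2 gets 8.
Every other cell has a profitable deviation for at least one player. Highest of {6, 8} is 8.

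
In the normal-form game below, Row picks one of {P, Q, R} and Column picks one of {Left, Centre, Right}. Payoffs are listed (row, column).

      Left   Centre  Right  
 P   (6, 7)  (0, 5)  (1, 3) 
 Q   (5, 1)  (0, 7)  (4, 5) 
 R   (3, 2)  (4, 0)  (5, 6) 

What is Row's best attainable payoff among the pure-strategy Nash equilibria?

(P, Left) is a pure NE (Row: 6 ≥ 5; Column: 7 ≥ 5). Row gets 6.
(R, Right) is a pure NE (Row: 5 ≥ 4; Column: 6 ≥ 2). Row gets 5.
Every other cell has a profitable deviation for at least one player. Highest of {6, 5} is 6.

6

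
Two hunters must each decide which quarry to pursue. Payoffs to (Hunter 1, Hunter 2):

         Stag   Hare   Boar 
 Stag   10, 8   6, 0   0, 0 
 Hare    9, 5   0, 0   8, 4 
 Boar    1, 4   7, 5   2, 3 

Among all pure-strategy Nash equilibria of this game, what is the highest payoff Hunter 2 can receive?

8

Both Stag is a pure NE (Hunter 1: 10 ≥ 9; Hunter 2: 8 ≥ 0). Hunter 2 gets 8.
(Boar, Hare) is a pure NE (Hunter 1: 7 ≥ 6; Hunter 2: 5 ≥ 4). Hunter 2 gets 5.
Every other cell has a profitable deviation for at least one player. Highest of {8, 5} is 8.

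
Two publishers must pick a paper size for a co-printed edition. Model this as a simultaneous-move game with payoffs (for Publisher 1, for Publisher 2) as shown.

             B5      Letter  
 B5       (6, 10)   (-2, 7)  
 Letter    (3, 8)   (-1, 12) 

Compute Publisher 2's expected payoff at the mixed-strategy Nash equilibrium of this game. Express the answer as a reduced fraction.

Publisher 1 mixes with probability p on B5, chosen so Publisher 2 is indifferent: 10p + 8(1−p) = 7p + 12(1−p) gives p = 4/7.
Publisher 2's expected payoff is 10·4/7 + 8·3/7 = 64/7.

64/7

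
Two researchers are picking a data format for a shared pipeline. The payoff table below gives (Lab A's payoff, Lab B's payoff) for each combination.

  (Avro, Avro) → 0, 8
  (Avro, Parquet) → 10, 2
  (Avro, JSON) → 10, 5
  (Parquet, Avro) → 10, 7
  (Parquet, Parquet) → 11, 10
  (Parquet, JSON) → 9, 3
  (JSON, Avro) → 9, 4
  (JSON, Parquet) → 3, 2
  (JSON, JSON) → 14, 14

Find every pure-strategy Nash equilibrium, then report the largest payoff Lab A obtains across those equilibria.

14

Both Parquet is a pure NE (Lab A: 11 ≥ 10; Lab B: 10 ≥ 7). Lab A gets 11.
Both JSON is a pure NE (Lab A: 14 ≥ 10; Lab B: 14 ≥ 4). Lab A gets 14.
Every other cell has a profitable deviation for at least one player. Highest of {11, 14} is 14.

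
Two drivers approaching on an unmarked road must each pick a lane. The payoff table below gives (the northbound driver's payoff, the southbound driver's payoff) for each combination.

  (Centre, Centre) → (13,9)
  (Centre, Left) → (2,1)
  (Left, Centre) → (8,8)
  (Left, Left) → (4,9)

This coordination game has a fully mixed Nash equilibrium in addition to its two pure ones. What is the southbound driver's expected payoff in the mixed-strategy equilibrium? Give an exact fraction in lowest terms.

73/9

The northbound driver mixes with probability p on Centre, chosen so the southbound driver is indifferent: 9p + 8(1−p) = 1p + 9(1−p) gives p = 1/9.
The southbound driver's expected payoff is 9·1/9 + 8·8/9 = 73/9.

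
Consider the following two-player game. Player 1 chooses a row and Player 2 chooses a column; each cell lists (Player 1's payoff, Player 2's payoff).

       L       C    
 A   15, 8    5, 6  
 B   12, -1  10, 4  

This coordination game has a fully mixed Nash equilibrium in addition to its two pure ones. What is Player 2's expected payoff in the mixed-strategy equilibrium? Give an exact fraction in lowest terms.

38/7

Player 1 mixes with probability p on A, chosen so Player 2 is indifferent: 8p + (-1)(1−p) = 6p + 4(1−p) gives p = 5/7.
Player 2's expected payoff is 8·5/7 + (-1)·2/7 = 38/7.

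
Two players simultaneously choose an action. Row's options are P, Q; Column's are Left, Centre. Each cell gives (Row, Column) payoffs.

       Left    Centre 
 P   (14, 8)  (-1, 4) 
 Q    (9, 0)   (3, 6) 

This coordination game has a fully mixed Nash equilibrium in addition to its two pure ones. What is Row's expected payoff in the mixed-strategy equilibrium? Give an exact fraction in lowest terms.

17/3

Column mixes with probability q on Left, chosen so Row is indifferent: 14q + (-1)(1−q) = 9q + 3(1−q) gives q = 4/9.
Row's expected payoff (from either row, since indifferent) is 14·4/9 + (-1)·5/9 = 17/3.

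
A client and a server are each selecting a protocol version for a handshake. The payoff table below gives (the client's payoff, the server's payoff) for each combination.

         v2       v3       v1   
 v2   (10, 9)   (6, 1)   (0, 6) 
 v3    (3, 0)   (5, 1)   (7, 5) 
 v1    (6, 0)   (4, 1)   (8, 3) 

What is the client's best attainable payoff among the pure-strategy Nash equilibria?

Both v2 is a pure NE (the client: 10 ≥ 6; the server: 9 ≥ 6). The client gets 10.
Both v1 is a pure NE (the client: 8 ≥ 7; the server: 3 ≥ 1). The client gets 8.
Every other cell has a profitable deviation for at least one player. Highest of {10, 8} is 10.

10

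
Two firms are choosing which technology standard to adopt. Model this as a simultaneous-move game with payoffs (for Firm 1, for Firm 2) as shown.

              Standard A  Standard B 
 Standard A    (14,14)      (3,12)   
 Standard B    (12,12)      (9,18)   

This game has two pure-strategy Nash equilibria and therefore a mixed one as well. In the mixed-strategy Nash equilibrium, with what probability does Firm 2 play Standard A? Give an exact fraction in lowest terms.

Firm 2's mix q on Standard A must make Firm 1 indifferent between Standard A and Standard B.
Firm 1's payoff from Standard A: 14q + 3(1−q). From Standard B: 12q + 9(1−q).
Set equal: 2q = 6(1−q) → q = 6/8 = 3/4.

3/4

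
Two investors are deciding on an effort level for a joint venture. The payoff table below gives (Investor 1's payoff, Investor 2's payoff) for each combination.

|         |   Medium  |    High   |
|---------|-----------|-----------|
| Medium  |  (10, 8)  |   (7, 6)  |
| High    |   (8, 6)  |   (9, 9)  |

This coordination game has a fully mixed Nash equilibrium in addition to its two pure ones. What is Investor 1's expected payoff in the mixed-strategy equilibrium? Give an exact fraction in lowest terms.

Investor 2 mixes with probability q on Medium, chosen so Investor 1 is indifferent: 10q + 7(1−q) = 8q + 9(1−q) gives q = 1/2.
Investor 1's expected payoff (from either row, since indifferent) is 10·1/2 + 7·1/2 = 17/2.

17/2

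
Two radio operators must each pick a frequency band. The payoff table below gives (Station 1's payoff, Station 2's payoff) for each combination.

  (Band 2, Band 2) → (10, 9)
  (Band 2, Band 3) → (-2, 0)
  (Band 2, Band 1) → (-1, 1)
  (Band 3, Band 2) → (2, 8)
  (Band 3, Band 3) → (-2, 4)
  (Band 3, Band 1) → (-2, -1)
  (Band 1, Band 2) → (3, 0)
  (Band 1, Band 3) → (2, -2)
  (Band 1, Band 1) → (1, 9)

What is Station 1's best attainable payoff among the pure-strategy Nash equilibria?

Both Band 2 is a pure NE (Station 1: 10 ≥ 3; Station 2: 9 ≥ 1). Station 1 gets 10.
Both Band 1 is a pure NE (Station 1: 1 ≥ -1; Station 2: 9 ≥ 0). Station 1 gets 1.
Every other cell has a profitable deviation for at least one player. Highest of {10, 1} is 10.

10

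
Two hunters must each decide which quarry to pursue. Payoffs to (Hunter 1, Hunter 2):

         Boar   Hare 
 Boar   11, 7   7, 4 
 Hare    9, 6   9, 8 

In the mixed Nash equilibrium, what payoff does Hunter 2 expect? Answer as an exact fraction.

32/5

Hunter 1 mixes with probability p on Boar, chosen so Hunter 2 is indifferent: 7p + 6(1−p) = 4p + 8(1−p) gives p = 2/5.
Hunter 2's expected payoff is 7·2/5 + 6·3/5 = 32/5.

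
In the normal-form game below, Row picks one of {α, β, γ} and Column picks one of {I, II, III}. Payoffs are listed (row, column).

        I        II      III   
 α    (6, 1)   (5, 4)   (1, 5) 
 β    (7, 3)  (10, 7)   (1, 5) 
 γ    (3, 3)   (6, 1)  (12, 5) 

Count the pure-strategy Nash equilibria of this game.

2

(β, II): Row gets 10 (best alternative 6); Column gets 7 (best alternative 5). Neither deviates — NE.
(γ, III): Row gets 12 (best alternative 1); Column gets 5 (best alternative 3). Neither deviates — NE.
(α, I) is not a NE: Row would switch to β (7 > 6).
No other cell survives both best-response checks, so there are 2 pure NE.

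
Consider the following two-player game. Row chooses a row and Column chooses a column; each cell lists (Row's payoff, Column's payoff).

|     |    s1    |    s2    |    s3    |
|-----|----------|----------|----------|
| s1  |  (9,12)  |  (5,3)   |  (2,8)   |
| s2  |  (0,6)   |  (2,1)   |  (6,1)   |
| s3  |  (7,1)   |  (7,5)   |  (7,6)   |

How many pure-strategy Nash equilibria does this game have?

2

Both s1: Row gets 9 (best alternative 7); Column gets 12 (best alternative 8). Neither deviates — NE.
Both s3: Row gets 7 (best alternative 6); Column gets 6 (best alternative 5). Neither deviates — NE.
Both s2 is not a NE: Row would switch to s3 (7 > 2).
No other cell survives both best-response checks, so there are 2 pure NE.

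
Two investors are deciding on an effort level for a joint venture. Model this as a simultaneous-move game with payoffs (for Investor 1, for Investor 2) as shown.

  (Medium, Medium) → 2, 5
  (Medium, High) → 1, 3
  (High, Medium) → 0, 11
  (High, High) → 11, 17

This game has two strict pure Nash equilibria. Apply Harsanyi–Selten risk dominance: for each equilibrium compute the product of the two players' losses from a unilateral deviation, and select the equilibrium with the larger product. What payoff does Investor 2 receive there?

At both Medium: Investor 1 loses 2 − 0 = 2 by deviating; Investor 2 loses 5 − 3 = 2. Product = 2·2 = 4.
At both High: Investor 1 loses 11 − 1 = 10 by deviating; Investor 2 loses 17 − 11 = 6. Product = 10·6 = 60.
60 > 4, so both High is risk-dominant. Investor 2's payoff there is 17.

17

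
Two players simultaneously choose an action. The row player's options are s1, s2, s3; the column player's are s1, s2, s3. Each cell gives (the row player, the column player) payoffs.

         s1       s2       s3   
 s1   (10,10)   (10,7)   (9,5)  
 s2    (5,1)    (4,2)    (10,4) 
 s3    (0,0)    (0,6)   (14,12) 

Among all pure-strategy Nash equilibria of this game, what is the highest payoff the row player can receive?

14

Both s1 is a pure NE (the row player: 10 ≥ 5; the column player: 10 ≥ 7). The row player gets 10.
Both s3 is a pure NE (the row player: 14 ≥ 10; the column player: 12 ≥ 6). The row player gets 14.
Every other cell has a profitable deviation for at least one player. Highest of {10, 14} is 14.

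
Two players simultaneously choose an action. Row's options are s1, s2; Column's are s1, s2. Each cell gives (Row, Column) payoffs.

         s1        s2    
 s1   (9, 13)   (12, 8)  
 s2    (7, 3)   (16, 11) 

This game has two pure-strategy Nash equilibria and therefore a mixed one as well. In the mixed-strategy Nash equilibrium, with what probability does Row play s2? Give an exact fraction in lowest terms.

Row's mix p on s1 must make Column indifferent between s1 and s2.
Column's payoff from s1: 13p + 3(1−p). From s2: 8p + 11(1−p).
Set equal: 5p = 8(1−p) → p = 8/13.
Probability on s2 is 1 − 8/13 = 5/13.

5/13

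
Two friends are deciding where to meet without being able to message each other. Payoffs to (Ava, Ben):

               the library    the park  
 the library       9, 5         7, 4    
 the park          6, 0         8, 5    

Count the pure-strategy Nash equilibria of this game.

Both the library: Ava gets 9 (best alternative 6); Ben gets 5 (best alternative 4). Neither deviates — NE.
Both the park: Ava gets 8 (best alternative 7); Ben gets 5 (best alternative 0). Neither deviates — NE.
(the library, the park) is not a NE: Ava would switch to the park (8 > 7).
No other cell survives both best-response checks, so there are 2 pure NE.

2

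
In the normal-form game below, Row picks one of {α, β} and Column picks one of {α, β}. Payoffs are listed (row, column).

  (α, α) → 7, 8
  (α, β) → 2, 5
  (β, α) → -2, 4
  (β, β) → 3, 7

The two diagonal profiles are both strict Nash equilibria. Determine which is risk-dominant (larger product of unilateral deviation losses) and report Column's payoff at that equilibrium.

8

At both α: Row loses 7 − (-2) = 9 by deviating; Column loses 8 − 5 = 3. Product = 9·3 = 27.
At both β: Row loses 3 − 2 = 1 by deviating; Column loses 7 − 4 = 3. Product = 1·3 = 3.
27 > 3, so both α is risk-dominant. Column's payoff there is 8.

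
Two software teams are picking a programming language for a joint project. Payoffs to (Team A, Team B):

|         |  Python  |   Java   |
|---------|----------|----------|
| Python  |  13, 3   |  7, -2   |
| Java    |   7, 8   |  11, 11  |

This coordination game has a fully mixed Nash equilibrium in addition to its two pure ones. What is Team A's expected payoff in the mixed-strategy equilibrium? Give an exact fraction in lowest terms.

Team B mixes with probability q on Python, chosen so Team A is indifferent: 13q + 7(1−q) = 7q + 11(1−q) gives q = 2/5.
Team A's expected payoff (from either row, since indifferent) is 13·2/5 + 7·3/5 = 47/5.

47/5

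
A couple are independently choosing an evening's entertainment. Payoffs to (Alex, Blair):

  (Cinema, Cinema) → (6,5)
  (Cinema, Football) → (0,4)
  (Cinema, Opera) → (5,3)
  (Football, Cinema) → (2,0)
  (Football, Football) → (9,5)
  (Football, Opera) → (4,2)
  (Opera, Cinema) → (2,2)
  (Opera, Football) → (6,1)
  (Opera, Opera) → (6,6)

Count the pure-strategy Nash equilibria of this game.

3

Both Cinema: Alex gets 6 (best alternative 2); Blair gets 5 (best alternative 4). Neither deviates — NE.
Both Football: Alex gets 9 (best alternative 6); Blair gets 5 (best alternative 2). Neither deviates — NE.
Both Opera: Alex gets 6 (best alternative 5); Blair gets 6 (best alternative 2). Neither deviates — NE.
(Football, Cinema) is not a NE: Alex would switch to Cinema (6 > 2).
No other cell survives both best-response checks, so there are 3 pure NE.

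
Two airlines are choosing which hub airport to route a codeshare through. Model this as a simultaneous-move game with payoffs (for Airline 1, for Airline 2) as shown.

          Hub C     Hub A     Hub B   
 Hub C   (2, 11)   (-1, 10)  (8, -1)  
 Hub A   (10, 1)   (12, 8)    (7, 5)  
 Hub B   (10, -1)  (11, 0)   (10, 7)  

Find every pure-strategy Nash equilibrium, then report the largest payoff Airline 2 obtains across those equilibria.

Both Hub A is a pure NE (Airline 1: 12 ≥ 11; Airline 2: 8 ≥ 5). Airline 2 gets 8.
Both Hub B is a pure NE (Airline 1: 10 ≥ 8; Airline 2: 7 ≥ 0). Airline 2 gets 7.
Every other cell has a profitable deviation for at least one player. Highest of {8, 7} is 8.

8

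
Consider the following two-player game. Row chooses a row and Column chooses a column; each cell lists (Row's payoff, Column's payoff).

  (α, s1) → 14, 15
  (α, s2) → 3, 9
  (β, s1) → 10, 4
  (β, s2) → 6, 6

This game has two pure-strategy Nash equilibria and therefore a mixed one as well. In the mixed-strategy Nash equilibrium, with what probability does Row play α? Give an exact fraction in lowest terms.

Row's mix p on α must make Column indifferent between s1 and s2.
Column's payoff from s1: 15p + 4(1−p). From s2: 9p + 6(1−p).
Set equal: 6p = 2(1−p) → p = 2/8 = 1/4.

1/4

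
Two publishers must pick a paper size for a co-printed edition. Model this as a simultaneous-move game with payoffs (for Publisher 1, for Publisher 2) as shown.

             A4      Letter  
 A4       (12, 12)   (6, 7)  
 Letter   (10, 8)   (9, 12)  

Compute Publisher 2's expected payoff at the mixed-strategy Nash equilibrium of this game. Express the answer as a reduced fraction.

88/9

Publisher 1 mixes with probability p on A4, chosen so Publisher 2 is indifferent: 12p + 8(1−p) = 7p + 12(1−p) gives p = 4/9.
Publisher 2's expected payoff is 12·4/9 + 8·5/9 = 88/9.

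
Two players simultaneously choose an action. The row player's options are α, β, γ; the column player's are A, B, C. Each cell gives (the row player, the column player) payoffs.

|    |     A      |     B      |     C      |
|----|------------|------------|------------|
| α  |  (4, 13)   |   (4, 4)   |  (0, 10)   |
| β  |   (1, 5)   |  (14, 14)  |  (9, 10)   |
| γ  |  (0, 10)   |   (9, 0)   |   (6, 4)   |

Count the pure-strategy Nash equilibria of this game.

(α, A): the row player gets 4 (best alternative 1); the column player gets 13 (best alternative 10). Neither deviates — NE.
(β, B): the row player gets 14 (best alternative 9); the column player gets 14 (best alternative 10). Neither deviates — NE.
(γ, C) is not a NE: the row player would switch to β (9 > 6).
No other cell survives both best-response checks, so there are 2 pure NE.

2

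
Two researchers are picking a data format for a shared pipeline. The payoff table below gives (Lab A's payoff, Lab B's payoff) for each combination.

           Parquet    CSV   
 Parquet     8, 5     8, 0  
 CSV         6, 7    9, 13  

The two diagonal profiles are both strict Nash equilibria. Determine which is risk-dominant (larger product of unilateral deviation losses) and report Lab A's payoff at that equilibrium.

At both Parquet: Lab A loses 8 − 6 = 2 by deviating; Lab B loses 5 − 0 = 5. Product = 2·5 = 10.
At both CSV: Lab A loses 9 − 8 = 1 by deviating; Lab B loses 13 − 7 = 6. Product = 1·6 = 6.
10 > 6, so both Parquet is risk-dominant. Lab A's payoff there is 8.

8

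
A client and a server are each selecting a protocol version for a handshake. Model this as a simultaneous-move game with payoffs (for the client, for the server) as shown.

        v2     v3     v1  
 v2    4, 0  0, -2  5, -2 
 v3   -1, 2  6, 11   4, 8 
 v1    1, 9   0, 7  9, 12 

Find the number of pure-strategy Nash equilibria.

Both v2: the client gets 4 (best alternative 1); the server gets 0 (best alternative -2). Neither deviates — NE.
Both v3: the client gets 6 (best alternative 0); the server gets 11 (best alternative 8). Neither deviates — NE.
Both v1: the client gets 9 (best alternative 5); the server gets 12 (best alternative 9). Neither deviates — NE.
(v3, v2) is not a NE: the client would switch to v2 (4 > -1).
No other cell survives both best-response checks, so there are 3 pure NE.

3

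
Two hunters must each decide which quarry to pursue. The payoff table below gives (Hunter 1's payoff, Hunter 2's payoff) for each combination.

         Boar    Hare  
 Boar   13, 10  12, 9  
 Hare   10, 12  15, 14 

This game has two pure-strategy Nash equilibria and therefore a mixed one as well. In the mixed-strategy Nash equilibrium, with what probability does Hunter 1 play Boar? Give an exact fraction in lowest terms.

2/3

Hunter 1's mix p on Boar must make Hunter 2 indifferent between Boar and Hare.
Hunter 2's payoff from Boar: 10p + 12(1−p). From Hare: 9p + 14(1−p).
Set equal: 1p = 2(1−p) → p = 2/3.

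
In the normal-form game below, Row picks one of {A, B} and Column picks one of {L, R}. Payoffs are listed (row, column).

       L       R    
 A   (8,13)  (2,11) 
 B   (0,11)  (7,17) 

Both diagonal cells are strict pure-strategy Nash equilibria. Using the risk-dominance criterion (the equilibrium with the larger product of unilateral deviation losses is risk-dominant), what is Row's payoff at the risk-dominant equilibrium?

At (A, L): Row loses 8 − 0 = 8 by deviating; Column loses 13 − 11 = 2. Product = 8·2 = 16.
At (B, R): Row loses 7 − 2 = 5 by deviating; Column loses 17 − 11 = 6. Product = 5·6 = 30.
30 > 16, so (B, R) is risk-dominant. Row's payoff there is 7.

7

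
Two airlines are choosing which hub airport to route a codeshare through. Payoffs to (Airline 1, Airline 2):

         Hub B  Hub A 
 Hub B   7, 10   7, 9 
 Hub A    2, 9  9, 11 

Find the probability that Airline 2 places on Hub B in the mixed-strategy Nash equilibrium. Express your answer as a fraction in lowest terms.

2/7

Airline 2's mix q on Hub B must make Airline 1 indifferent between Hub B and Hub A.
Airline 1's payoff from Hub B: 7q + 7(1−q). From Hub A: 2q + 9(1−q).
Set equal: 5q = 2(1−q) → q = 2/7.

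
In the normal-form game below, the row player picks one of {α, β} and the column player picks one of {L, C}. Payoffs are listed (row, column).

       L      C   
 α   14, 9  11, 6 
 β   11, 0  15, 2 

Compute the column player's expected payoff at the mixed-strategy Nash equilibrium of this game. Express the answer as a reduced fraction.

18/5

The row player mixes with probability p on α, chosen so the column player is indifferent: 9p + 0(1−p) = 6p + 2(1−p) gives p = 2/5.
The column player's expected payoff is 9·2/5 + 0·3/5 = 18/5.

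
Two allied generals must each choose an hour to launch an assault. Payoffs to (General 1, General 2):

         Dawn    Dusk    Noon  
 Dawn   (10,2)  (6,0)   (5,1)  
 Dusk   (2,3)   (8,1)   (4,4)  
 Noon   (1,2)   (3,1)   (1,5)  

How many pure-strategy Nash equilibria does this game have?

Both Dawn: General 1 gets 10 (best alternative 2); General 2 gets 2 (best alternative 1). Neither deviates — NE.
Both Dusk is not a NE: General 2 would switch to Noon (4 > 1).
No other cell survives both best-response checks, so there is 1 pure NE.

1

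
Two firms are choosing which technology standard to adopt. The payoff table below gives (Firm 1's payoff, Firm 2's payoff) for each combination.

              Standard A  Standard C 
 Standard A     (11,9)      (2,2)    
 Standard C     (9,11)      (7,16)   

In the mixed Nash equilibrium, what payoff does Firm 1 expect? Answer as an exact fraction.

Firm 2 mixes with probability q on Standard A, chosen so Firm 1 is indifferent: 11q + 2(1−q) = 9q + 7(1−q) gives q = 5/7.
Firm 1's expected payoff (from either row, since indifferent) is 11·5/7 + 2·2/7 = 59/7.

59/7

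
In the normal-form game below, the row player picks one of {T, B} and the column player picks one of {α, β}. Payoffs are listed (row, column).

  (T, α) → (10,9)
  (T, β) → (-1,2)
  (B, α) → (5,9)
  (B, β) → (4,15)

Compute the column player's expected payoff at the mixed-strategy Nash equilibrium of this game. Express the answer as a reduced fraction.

The row player mixes with probability p on T, chosen so the column player is indifferent: 9p + 9(1−p) = 2p + 15(1−p) gives p = 6/13.
The column player's expected payoff is 9·6/13 + 9·7/13 = 9.

9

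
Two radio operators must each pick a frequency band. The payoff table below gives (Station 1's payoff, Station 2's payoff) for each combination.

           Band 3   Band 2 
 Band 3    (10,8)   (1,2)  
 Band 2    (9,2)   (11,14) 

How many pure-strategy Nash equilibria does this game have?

Both Band 3: Station 1 gets 10 (best alternative 9); Station 2 gets 8 (best alternative 2). Neither deviates — NE.
Both Band 2: Station 1 gets 11 (best alternative 1); Station 2 gets 14 (best alternative 2). Neither deviates — NE.
(Band 2, Band 3) is not a NE: Station 1 would switch to Band 3 (10 > 9).
No other cell survives both best-response checks, so there are 2 pure NE.

2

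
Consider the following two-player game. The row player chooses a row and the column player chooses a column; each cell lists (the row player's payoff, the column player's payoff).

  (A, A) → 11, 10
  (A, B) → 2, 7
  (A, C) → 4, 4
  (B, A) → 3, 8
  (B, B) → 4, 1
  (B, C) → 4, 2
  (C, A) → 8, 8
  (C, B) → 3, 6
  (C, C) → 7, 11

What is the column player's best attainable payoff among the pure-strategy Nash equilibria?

11

Both A is a pure NE (the row player: 11 ≥ 8; the column player: 10 ≥ 7). The column player gets 10.
Both C is a pure NE (the row player: 7 ≥ 4; the column player: 11 ≥ 8). The column player gets 11.
Every other cell has a profitable deviation for at least one player. Highest of {10, 11} is 11.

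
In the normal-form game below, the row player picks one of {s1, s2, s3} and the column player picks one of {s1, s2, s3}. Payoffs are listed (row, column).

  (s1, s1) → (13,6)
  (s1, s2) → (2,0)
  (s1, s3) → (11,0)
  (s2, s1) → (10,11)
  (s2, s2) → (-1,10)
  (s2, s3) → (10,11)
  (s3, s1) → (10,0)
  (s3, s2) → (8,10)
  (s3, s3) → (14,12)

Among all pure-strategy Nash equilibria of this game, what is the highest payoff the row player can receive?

Both s1 is a pure NE (the row player: 13 ≥ 10; the column player: 6 ≥ 0). The row player gets 13.
Both s3 is a pure NE (the row player: 14 ≥ 11; the column player: 12 ≥ 10). The row player gets 14.
Every other cell has a profitable deviation for at least one player. Highest of {13, 14} is 14.

14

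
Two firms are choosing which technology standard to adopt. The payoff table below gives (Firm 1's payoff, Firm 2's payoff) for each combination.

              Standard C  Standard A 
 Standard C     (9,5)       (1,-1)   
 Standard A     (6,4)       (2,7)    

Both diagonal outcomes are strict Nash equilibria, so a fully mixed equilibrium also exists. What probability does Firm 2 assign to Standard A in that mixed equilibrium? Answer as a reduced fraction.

3/4

Firm 2's mix q on Standard C must make Firm 1 indifferent between Standard C and Standard A.
Firm 1's payoff from Standard C: 9q + 1(1−q). From Standard A: 6q + 2(1−q).
Set equal: 3q = 1(1−q) → q = 1/4.
Probability on Standard A is 1 − 1/4 = 3/4.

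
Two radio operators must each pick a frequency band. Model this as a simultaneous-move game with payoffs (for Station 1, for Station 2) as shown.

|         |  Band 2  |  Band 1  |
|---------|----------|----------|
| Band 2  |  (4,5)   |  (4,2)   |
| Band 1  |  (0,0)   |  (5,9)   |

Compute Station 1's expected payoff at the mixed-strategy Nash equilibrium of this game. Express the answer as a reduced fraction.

Station 2 mixes with probability q on Band 2, chosen so Station 1 is indifferent: 4q + 4(1−q) = 0q + 5(1−q) gives q = 1/5.
Station 1's expected payoff (from either row, since indifferent) is 4·1/5 + 4·4/5 = 4.

4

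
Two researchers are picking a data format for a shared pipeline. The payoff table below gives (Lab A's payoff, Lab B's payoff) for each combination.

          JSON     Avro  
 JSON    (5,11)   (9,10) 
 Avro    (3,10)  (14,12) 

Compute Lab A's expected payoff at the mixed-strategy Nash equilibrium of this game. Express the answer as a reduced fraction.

43/7

Lab B mixes with probability q on JSON, chosen so Lab A is indifferent: 5q + 9(1−q) = 3q + 14(1−q) gives q = 5/7.
Lab A's expected payoff (from either row, since indifferent) is 5·5/7 + 9·2/7 = 43/7.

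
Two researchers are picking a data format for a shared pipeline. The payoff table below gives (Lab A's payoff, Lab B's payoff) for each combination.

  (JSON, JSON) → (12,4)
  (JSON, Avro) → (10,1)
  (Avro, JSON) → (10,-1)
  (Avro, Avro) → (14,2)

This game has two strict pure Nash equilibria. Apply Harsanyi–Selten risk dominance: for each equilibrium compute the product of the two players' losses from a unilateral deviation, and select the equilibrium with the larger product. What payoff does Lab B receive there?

2

At both JSON: Lab A loses 12 − 10 = 2 by deviating; Lab B loses 4 − 1 = 3. Product = 2·3 = 6.
At both Avro: Lab A loses 14 − 10 = 4 by deviating; Lab B loses 2 − (-1) = 3. Product = 4·3 = 12.
12 > 6, so both Avro is risk-dominant. Lab B's payoff there is 2.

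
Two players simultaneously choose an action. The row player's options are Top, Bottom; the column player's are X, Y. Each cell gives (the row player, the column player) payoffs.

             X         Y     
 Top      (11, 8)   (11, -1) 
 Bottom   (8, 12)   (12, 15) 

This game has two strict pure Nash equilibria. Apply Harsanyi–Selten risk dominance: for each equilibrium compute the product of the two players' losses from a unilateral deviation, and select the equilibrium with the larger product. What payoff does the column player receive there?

At (Top, X): the row player loses 11 − 8 = 3 by deviating; the column player loses 8 − (-1) = 9. Product = 3·9 = 27.
At (Bottom, Y): the row player loses 12 − 11 = 1 by deviating; the column player loses 15 − 12 = 3. Product = 1·3 = 3.
27 > 3, so (Top, X) is risk-dominant. The column player's payoff there is 8.

8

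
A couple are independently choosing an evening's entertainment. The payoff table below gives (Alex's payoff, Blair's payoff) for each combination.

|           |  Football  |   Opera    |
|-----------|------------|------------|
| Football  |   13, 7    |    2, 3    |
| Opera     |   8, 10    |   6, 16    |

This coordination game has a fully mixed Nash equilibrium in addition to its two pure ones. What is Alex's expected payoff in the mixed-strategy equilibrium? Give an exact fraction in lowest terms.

62/9

Blair mixes with probability q on Football, chosen so Alex is indifferent: 13q + 2(1−q) = 8q + 6(1−q) gives q = 4/9.
Alex's expected payoff (from either row, since indifferent) is 13·4/9 + 2·5/9 = 62/9.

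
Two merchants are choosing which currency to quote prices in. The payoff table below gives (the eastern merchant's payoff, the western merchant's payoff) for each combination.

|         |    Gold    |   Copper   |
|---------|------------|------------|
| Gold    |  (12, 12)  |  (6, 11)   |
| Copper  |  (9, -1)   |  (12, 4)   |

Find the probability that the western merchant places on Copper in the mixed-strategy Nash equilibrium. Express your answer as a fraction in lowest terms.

1/3

The western merchant's mix q on Gold must make the eastern merchant indifferent between Gold and Copper.
The eastern merchant's payoff from Gold: 12q + 6(1−q). From Copper: 9q + 12(1−q).
Set equal: 3q = 6(1−q) → q = 6/9 = 2/3.
Probability on Copper is 1 − 2/3 = 1/3.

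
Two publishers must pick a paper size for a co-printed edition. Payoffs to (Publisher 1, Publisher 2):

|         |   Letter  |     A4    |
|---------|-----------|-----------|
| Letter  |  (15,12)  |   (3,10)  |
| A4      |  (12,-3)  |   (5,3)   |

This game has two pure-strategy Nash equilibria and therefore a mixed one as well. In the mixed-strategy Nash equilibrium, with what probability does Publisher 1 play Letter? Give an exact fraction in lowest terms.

3/4

Publisher 1's mix p on Letter must make Publisher 2 indifferent between Letter and A4.
Publisher 2's payoff from Letter: 12p + (-3)(1−p). From A4: 10p + 3(1−p).
Set equal: 2p = 6(1−p) → p = 6/8 = 3/4.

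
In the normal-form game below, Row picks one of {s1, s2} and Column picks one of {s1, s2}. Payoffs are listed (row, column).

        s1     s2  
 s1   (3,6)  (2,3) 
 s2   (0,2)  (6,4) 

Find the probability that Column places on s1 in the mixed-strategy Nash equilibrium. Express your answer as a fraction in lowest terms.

Column's mix q on s1 must make Row indifferent between s1 and s2.
Row's payoff from s1: 3q + 2(1−q). From s2: 0q + 6(1−q).
Set equal: 3q = 4(1−q) → q = 4/7.

4/7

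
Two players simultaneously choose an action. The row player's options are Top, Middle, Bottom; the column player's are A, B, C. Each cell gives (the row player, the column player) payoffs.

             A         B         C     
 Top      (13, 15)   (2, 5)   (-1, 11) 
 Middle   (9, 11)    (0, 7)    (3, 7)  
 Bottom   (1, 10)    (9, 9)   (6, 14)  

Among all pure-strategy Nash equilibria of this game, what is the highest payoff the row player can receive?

13

(Top, A) is a pure NE (the row player: 13 ≥ 9; the column player: 15 ≥ 11). The row player gets 13.
(Bottom, C) is a pure NE (the row player: 6 ≥ 3; the column player: 14 ≥ 10). The row player gets 6.
Every other cell has a profitable deviation for at least one player. Highest of {13, 6} is 13.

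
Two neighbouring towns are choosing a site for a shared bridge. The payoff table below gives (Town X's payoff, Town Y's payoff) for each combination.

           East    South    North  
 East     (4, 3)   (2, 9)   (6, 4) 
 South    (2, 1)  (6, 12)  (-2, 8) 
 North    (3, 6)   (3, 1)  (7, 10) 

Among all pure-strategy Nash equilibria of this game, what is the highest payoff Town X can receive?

7

Both South is a pure NE (Town X: 6 ≥ 3; Town Y: 12 ≥ 8). Town X gets 6.
Both North is a pure NE (Town X: 7 ≥ 6; Town Y: 10 ≥ 6). Town X gets 7.
Every other cell has a profitable deviation for at least one player. Highest of {6, 7} is 7.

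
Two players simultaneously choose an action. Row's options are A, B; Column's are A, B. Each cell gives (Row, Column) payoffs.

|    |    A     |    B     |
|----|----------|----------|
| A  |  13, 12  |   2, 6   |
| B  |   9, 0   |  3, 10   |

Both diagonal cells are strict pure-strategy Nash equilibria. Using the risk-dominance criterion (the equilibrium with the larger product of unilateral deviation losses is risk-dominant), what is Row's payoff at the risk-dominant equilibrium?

At both A: Row loses 13 − 9 = 4 by deviating; Column loses 12 − 6 = 6. Product = 4·6 = 24.
At both B: Row loses 3 − 2 = 1 by deviating; Column loses 10 − 0 = 10. Product = 1·10 = 10.
24 > 10, so both A is risk-dominant. Row's payoff there is 13.

13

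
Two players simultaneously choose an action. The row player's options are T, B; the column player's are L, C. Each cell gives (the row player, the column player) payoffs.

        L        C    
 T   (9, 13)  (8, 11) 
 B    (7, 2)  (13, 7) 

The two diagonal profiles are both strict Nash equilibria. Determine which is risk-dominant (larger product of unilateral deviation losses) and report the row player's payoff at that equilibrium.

13

At (T, L): the row player loses 9 − 7 = 2 by deviating; the column player loses 13 − 11 = 2. Product = 2·2 = 4.
At (B, C): the row player loses 13 − 8 = 5 by deviating; the column player loses 7 − 2 = 5. Product = 5·5 = 25.
25 > 4, so (B, C) is risk-dominant. The row player's payoff there is 13.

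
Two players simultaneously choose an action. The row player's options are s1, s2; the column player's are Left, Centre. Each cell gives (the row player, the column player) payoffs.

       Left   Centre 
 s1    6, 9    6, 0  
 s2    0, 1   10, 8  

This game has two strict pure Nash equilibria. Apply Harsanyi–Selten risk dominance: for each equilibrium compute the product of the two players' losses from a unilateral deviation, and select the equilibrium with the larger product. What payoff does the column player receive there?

At (s1, Left): the row player loses 6 − 0 = 6 by deviating; the column player loses 9 − 0 = 9. Product = 6·9 = 54.
At (s2, Centre): the row player loses 10 − 6 = 4 by deviating; the column player loses 8 − 1 = 7. Product = 4·7 = 28.
54 > 28, so (s1, Left) is risk-dominant. The column player's payoff there is 9.

9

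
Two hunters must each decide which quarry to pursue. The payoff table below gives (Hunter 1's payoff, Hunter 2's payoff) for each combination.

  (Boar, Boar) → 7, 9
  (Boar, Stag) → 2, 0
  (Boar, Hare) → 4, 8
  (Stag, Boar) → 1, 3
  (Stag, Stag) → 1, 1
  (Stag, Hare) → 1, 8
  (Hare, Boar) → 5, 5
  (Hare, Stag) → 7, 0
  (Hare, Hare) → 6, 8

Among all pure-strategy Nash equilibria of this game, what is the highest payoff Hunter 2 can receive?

9

Both Boar is a pure NE (Hunter 1: 7 ≥ 5; Hunter 2: 9 ≥ 8). Hunter 2 gets 9.
Both Hare is a pure NE (Hunter 1: 6 ≥ 4; Hunter 2: 8 ≥ 5). Hunter 2 gets 8.
Every other cell has a profitable deviation for at least one player. Highest of {9, 8} is 9.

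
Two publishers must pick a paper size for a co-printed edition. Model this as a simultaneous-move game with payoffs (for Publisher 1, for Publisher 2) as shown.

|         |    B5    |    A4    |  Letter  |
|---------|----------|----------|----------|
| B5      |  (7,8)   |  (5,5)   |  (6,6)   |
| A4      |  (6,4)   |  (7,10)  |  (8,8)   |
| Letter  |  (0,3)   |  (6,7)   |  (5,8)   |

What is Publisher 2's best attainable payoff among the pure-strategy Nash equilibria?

10

Both B5 is a pure NE (Publisher 1: 7 ≥ 6; Publisher 2: 8 ≥ 6). Publisher 2 gets 8.
Both A4 is a pure NE (Publisher 1: 7 ≥ 6; Publisher 2: 10 ≥ 8). Publisher 2 gets 10.
Every other cell has a profitable deviation for at least one player. Highest of {8, 10} is 10.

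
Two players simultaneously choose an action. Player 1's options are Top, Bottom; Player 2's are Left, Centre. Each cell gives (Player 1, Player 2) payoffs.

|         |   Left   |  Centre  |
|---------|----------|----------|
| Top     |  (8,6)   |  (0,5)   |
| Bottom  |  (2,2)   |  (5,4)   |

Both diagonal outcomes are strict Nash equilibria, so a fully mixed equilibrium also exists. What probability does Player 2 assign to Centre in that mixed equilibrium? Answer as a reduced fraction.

Player 2's mix q on Left must make Player 1 indifferent between Top and Bottom.
Player 1's payoff from Top: 8q + 0(1−q). From Bottom: 2q + 5(1−q).
Set equal: 6q = 5(1−q) → q = 5/11.
Probability on Centre is 1 − 5/11 = 6/11.

6/11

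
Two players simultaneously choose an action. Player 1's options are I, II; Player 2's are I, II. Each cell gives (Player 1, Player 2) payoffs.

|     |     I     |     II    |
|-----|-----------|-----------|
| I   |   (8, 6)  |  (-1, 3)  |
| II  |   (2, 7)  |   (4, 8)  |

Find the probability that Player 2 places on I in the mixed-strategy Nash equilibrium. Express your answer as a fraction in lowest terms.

Player 2's mix q on I must make Player 1 indifferent between I and II.
Player 1's payoff from I: 8q + (-1)(1−q). From II: 2q + 4(1−q).
Set equal: 6q = 5(1−q) → q = 5/11.

5/11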